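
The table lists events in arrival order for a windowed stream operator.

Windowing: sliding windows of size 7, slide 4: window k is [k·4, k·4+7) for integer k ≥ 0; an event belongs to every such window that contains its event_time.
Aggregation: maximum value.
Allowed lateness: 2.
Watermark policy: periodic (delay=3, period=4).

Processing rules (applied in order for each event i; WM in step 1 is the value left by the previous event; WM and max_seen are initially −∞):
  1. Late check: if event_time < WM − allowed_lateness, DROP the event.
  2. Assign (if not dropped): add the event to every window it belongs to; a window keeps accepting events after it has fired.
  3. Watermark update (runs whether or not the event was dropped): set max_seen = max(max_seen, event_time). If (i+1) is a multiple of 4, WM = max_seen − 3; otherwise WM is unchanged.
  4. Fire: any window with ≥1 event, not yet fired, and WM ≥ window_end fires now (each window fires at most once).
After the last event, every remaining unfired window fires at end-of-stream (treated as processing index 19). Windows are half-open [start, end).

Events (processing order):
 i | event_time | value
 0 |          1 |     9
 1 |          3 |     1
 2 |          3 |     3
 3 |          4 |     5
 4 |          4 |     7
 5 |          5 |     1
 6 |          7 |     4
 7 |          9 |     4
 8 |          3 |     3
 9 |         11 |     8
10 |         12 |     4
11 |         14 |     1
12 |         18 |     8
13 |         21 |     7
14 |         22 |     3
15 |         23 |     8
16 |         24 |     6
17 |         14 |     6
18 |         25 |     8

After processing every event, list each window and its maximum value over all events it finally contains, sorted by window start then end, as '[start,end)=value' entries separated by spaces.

i=0 t=1 v=9: → [0,7); WM=−∞
i=1 t=3 v=1: → [0,7); WM=−∞
i=2 t=3 v=3: → [0,7); WM=−∞
i=3 t=4 v=5: → [4,11),[0,7); WM=1
i=4 t=4 v=7: → [4,11),[0,7); WM=1
i=5 t=5 v=1: → [4,11),[0,7); WM=1
i=6 t=7 v=4: → [4,11); WM=1
i=7 t=9 v=4: → [8,15),[4,11); WM=6
i=8 t=3 v=3: DROP (t<6-2); WM=6
i=9 t=11 v=8: → [8,15); WM=6
i=10 t=12 v=4: → [12,19),[8,15); WM=6
i=11 t=14 v=1: → [12,19),[8,15); WM=11; [0,7) fires=9 [4,11) fires=7
i=12 t=18 v=8: → [16,23),[12,19); WM=11
i=13 t=21 v=7: → [20,27),[16,23); WM=11
i=14 t=22 v=3: → [20,27),[16,23); WM=11
i=15 t=23 v=8: → [20,27); WM=20; [8,15) fires=8 [12,19) fires=8
i=16 t=24 v=6: → [24,31),[20,27); WM=20
i=17 t=14 v=6: DROP (t<20-2); WM=20
i=18 t=25 v=8: → [24,31),[20,27); WM=20

[0,7)=9 [4,11)=7 [8,15)=8 [12,19)=8 [16,23)=8 [20,27)=8 [24,31)=8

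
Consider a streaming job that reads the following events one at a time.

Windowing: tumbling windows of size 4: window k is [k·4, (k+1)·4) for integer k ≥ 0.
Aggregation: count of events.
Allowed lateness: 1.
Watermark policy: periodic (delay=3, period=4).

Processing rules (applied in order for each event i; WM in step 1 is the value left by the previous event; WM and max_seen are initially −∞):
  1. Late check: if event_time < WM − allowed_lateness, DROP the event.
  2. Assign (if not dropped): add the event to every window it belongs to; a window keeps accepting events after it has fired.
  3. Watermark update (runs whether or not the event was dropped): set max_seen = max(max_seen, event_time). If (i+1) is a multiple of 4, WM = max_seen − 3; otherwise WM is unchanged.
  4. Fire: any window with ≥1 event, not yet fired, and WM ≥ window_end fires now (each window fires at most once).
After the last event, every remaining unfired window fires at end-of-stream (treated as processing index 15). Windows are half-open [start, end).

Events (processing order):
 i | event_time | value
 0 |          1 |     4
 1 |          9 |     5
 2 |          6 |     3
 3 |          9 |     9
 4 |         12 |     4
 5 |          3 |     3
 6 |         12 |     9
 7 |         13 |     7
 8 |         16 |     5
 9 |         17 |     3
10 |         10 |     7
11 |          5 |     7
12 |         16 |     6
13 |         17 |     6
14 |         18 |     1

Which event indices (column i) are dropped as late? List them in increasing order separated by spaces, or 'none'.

i=0 t=1 v=4: → [0,4); WM=−∞
i=1 t=9 v=5: → [8,12); WM=−∞
i=2 t=6 v=3: → [4,8); WM=−∞
i=3 t=9 v=9: → [8,12); WM=6; [0,4) fires=1
i=4 t=12 v=4: → [12,16); WM=6
i=5 t=3 v=3: DROP (t<6-1); WM=6
i=6 t=12 v=9: → [12,16); WM=6
i=7 t=13 v=7: → [12,16); WM=10; [4,8) fires=1
i=8 t=16 v=5: → [16,20); WM=10
i=9 t=17 v=3: → [16,20); WM=10
i=10 t=10 v=7: → [8,12); WM=10
i=11 t=5 v=7: DROP (t<10-1); WM=14; [8,12) fires=3
i=12 t=16 v=6: → [16,20); WM=14
i=13 t=17 v=6: → [16,20); WM=14
i=14 t=18 v=1: → [16,20); WM=14

5 11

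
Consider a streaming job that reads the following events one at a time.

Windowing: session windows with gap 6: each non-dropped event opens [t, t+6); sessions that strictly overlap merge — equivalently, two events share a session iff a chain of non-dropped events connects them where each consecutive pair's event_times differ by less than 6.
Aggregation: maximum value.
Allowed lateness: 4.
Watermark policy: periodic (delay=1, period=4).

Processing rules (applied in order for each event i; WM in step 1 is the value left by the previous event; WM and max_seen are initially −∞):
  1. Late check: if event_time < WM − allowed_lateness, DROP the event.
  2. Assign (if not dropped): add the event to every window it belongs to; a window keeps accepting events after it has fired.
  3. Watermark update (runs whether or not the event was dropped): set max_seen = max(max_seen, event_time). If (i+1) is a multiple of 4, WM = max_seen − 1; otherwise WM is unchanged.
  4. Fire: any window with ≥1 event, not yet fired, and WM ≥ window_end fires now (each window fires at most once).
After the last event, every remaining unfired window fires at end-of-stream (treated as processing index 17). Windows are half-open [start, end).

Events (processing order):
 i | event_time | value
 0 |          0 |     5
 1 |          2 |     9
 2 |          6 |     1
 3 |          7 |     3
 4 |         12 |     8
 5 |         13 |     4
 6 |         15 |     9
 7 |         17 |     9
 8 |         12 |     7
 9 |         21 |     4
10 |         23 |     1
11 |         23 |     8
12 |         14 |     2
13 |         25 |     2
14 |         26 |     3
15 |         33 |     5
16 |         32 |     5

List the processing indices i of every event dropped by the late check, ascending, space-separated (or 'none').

i=0 t=0 v=5: → [0,6); WM=−∞
i=1 t=2 v=9: → [0,8); WM=−∞
i=2 t=6 v=1: → [0,12); WM=−∞
i=3 t=7 v=3: → [0,13); WM=6
i=4 t=12 v=8: → [0,18); WM=6
i=5 t=13 v=4: → [0,19); WM=6
i=6 t=15 v=9: → [0,21); WM=6
i=7 t=17 v=9: → [0,23); WM=16
i=8 t=12 v=7: → [0,23); WM=16
i=9 t=21 v=4: → [0,27); WM=16
i=10 t=23 v=1: → [0,29); WM=16
i=11 t=23 v=8: → [0,29); WM=22
i=12 t=14 v=2: DROP (t<22-4); WM=22
i=13 t=25 v=2: → [0,31); WM=22
i=14 t=26 v=3: → [0,32); WM=22
i=15 t=33 v=5: → [33,39); WM=32
i=16 t=32 v=5: → [32,39); WM=32

12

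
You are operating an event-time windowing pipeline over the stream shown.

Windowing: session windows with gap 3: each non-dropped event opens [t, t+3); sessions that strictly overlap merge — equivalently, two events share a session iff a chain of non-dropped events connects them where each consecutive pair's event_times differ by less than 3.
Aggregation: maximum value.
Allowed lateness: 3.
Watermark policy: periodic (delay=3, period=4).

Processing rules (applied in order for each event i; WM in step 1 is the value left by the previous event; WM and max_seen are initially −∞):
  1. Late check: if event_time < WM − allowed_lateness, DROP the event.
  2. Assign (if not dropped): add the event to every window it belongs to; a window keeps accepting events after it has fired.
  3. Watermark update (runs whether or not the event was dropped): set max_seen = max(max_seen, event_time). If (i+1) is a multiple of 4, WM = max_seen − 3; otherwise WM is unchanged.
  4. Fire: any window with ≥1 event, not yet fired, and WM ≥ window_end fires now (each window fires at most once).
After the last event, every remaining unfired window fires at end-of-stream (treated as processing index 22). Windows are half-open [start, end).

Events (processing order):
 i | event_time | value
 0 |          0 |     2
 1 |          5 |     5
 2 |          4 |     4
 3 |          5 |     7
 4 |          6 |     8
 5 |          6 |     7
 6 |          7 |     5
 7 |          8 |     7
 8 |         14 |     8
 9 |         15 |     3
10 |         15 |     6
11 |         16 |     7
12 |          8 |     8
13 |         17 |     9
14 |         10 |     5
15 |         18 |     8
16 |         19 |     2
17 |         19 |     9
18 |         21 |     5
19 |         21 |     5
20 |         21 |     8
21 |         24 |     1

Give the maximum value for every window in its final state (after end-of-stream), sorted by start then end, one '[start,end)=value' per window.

i=0 t=0 v=2: → [0,3); WM=−∞
i=1 t=5 v=5: → [5,8); WM=−∞
i=2 t=4 v=4: → [4,8); WM=−∞
i=3 t=5 v=7: → [4,8); WM=2
i=4 t=6 v=8: → [4,9); WM=2
i=5 t=6 v=7: → [4,9); WM=2
i=6 t=7 v=5: → [4,10); WM=2
i=7 t=8 v=7: → [4,11); WM=5
i=8 t=14 v=8: → [14,17); WM=5
i=9 t=15 v=3: → [14,18); WM=5
i=10 t=15 v=6: → [14,18); WM=5
i=11 t=16 v=7: → [14,19); WM=13
i=12 t=8 v=8: DROP (t<13-3); WM=13
i=13 t=17 v=9: → [14,20); WM=13
i=14 t=10 v=5: → [4,13); WM=13
i=15 t=18 v=8: → [14,21); WM=15
i=16 t=19 v=2: → [14,22); WM=15
i=17 t=19 v=9: → [14,22); WM=15
i=18 t=21 v=5: → [14,24); WM=15
i=19 t=21 v=5: → [14,24); WM=18
i=20 t=21 v=8: → [14,24); WM=18
i=21 t=24 v=1: → [24,27); WM=18

[0,3)=2 [4,13)=8 [14,24)=9 [24,27)=1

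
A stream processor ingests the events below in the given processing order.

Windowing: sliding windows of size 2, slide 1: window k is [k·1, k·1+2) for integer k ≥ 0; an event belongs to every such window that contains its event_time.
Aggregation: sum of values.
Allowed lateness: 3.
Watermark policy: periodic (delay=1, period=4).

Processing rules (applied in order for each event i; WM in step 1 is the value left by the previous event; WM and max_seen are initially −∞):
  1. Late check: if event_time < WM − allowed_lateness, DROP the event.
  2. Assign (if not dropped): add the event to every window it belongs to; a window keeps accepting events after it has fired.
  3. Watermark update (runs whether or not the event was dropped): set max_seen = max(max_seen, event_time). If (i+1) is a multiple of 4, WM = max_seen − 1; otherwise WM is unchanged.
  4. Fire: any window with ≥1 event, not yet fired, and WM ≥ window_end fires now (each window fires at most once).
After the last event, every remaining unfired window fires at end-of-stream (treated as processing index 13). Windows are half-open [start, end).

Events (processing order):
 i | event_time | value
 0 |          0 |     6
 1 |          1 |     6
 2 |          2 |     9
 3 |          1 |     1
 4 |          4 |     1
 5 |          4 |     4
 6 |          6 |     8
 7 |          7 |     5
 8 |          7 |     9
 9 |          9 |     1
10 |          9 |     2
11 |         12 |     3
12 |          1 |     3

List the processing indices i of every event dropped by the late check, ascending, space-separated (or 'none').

i=0 t=0 v=6: → [0,2); WM=−∞
i=1 t=1 v=6: → [1,3),[0,2); WM=−∞
i=2 t=2 v=9: → [2,4),[1,3); WM=−∞
i=3 t=1 v=1: → [1,3),[0,2); WM=1
i=4 t=4 v=1: → [4,6),[3,5); WM=1
i=5 t=4 v=4: → [4,6),[3,5); WM=1
i=6 t=6 v=8: → [6,8),[5,7); WM=1
i=7 t=7 v=5: → [7,9),[6,8); WM=6; [0,2) fires=13 [1,3) fires=16 [2,4) fires=9 [3,5) fires=5 [4,6) fires=5
i=8 t=7 v=9: → [7,9),[6,8); WM=6
i=9 t=9 v=1: → [9,11),[8,10); WM=6
i=10 t=9 v=2: → [9,11),[8,10); WM=6
i=11 t=12 v=3: → [12,14),[11,13); WM=11; [5,7) fires=8 [6,8) fires=22 [7,9) fires=14 [8,10) fires=3 [9,11) fires=3
i=12 t=1 v=3: DROP (t<11-3); WM=11

12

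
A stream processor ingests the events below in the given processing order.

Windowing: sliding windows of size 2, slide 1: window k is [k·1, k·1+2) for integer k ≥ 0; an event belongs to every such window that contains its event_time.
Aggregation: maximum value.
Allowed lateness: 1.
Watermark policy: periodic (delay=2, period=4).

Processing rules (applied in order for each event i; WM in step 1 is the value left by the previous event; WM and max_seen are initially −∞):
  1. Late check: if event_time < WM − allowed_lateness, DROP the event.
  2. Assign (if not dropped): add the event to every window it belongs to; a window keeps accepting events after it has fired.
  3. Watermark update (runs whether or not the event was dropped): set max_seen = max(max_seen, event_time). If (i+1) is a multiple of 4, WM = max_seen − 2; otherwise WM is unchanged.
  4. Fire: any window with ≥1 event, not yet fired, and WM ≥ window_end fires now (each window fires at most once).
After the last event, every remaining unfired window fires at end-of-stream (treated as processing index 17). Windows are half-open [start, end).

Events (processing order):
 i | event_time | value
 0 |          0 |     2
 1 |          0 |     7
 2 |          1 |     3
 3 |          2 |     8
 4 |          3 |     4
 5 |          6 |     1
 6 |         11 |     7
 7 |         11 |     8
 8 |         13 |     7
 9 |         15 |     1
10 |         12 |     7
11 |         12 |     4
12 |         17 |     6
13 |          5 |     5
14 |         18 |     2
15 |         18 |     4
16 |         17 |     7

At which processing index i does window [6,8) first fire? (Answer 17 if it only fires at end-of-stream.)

i=0 t=0 v=2: → [0,2); WM=−∞
i=1 t=0 v=7: → [0,2); WM=−∞
i=2 t=1 v=3: → [1,3),[0,2); WM=−∞
i=3 t=2 v=8: → [2,4),[1,3); WM=0
i=4 t=3 v=4: → [3,5),[2,4); WM=0
i=5 t=6 v=1: → [6,8),[5,7); WM=0
i=6 t=11 v=7: → [11,13),[10,12); WM=0
i=7 t=11 v=8: → [11,13),[10,12); WM=9; [0,2) fires=7 [1,3) fires=8 [2,4) fires=8 [3,5) fires=4 [5,7) fires=1 [6,8) fires=1
i=8 t=13 v=7: → [13,15),[12,14); WM=9
i=9 t=15 v=1: → [15,17),[14,16); WM=9
i=10 t=12 v=7: → [12,14),[11,13); WM=9
i=11 t=12 v=4: → [12,14),[11,13); WM=13; [10,12) fires=8 [11,13) fires=8
i=12 t=17 v=6: → [17,19),[16,18); WM=13
i=13 t=5 v=5: DROP (t<13-1); WM=13
i=14 t=18 v=2: → [18,20),[17,19); WM=13
i=15 t=18 v=4: → [18,20),[17,19); WM=16; [12,14) fires=7 [13,15) fires=7 [14,16) fires=1
i=16 t=17 v=7: → [17,19),[16,18); WM=16

7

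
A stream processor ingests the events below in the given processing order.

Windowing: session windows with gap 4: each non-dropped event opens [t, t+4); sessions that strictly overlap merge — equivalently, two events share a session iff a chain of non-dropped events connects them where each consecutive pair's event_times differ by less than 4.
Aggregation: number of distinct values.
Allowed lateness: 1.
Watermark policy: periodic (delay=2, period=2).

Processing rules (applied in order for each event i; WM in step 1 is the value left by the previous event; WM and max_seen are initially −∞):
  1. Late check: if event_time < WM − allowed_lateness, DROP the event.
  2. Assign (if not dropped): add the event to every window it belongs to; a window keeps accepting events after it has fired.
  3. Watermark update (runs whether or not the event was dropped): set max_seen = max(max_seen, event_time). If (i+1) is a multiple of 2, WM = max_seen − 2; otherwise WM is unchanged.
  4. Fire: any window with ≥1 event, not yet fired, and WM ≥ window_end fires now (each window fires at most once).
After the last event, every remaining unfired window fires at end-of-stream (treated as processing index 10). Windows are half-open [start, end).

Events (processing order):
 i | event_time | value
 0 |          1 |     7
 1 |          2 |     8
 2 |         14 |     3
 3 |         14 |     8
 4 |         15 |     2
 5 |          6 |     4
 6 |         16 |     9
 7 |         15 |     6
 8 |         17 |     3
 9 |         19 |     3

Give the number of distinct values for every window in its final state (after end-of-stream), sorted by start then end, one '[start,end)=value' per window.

[1,6)=2 [14,23)=5

i=0 t=1 v=7: → [1,5); WM=−∞
i=1 t=2 v=8: → [1,6); WM=0
i=2 t=14 v=3: → [14,18); WM=0
i=3 t=14 v=8: → [14,18); WM=12
i=4 t=15 v=2: → [14,19); WM=12
i=5 t=6 v=4: DROP (t<12-1); WM=13
i=6 t=16 v=9: → [14,20); WM=13
i=7 t=15 v=6: → [14,20); WM=14
i=8 t=17 v=3: → [14,21); WM=14
i=9 t=19 v=3: → [14,23); WM=17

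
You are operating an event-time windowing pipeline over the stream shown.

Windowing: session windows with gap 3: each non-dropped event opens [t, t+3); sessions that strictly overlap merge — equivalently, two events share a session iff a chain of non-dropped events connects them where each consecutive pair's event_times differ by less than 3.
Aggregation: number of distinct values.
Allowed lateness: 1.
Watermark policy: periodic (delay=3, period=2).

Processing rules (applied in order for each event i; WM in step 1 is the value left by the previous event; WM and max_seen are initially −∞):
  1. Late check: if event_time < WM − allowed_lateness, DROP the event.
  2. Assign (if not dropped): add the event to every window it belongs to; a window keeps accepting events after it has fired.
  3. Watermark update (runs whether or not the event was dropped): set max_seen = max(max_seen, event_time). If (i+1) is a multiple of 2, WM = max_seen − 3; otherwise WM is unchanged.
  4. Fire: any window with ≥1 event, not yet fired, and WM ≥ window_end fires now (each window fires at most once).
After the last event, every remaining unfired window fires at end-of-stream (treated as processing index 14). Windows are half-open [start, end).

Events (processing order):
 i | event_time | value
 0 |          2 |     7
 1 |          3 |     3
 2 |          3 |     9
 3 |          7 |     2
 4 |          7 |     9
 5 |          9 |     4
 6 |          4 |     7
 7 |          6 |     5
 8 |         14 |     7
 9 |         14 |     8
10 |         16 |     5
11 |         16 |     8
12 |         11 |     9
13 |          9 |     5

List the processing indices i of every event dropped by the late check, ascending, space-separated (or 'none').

6 12 13

i=0 t=2 v=7: → [2,5); WM=−∞
i=1 t=3 v=3: → [2,6); WM=0
i=2 t=3 v=9: → [2,6); WM=0
i=3 t=7 v=2: → [7,10); WM=4
i=4 t=7 v=9: → [7,10); WM=4
i=5 t=9 v=4: → [7,12); WM=6
i=6 t=4 v=7: DROP (t<6-1); WM=6
i=7 t=6 v=5: → [6,12); WM=6
i=8 t=14 v=7: → [14,17); WM=6
i=9 t=14 v=8: → [14,17); WM=11
i=10 t=16 v=5: → [14,19); WM=11
i=11 t=16 v=8: → [14,19); WM=13
i=12 t=11 v=9: DROP (t<13-1); WM=13
i=13 t=9 v=5: DROP (t<13-1); WM=13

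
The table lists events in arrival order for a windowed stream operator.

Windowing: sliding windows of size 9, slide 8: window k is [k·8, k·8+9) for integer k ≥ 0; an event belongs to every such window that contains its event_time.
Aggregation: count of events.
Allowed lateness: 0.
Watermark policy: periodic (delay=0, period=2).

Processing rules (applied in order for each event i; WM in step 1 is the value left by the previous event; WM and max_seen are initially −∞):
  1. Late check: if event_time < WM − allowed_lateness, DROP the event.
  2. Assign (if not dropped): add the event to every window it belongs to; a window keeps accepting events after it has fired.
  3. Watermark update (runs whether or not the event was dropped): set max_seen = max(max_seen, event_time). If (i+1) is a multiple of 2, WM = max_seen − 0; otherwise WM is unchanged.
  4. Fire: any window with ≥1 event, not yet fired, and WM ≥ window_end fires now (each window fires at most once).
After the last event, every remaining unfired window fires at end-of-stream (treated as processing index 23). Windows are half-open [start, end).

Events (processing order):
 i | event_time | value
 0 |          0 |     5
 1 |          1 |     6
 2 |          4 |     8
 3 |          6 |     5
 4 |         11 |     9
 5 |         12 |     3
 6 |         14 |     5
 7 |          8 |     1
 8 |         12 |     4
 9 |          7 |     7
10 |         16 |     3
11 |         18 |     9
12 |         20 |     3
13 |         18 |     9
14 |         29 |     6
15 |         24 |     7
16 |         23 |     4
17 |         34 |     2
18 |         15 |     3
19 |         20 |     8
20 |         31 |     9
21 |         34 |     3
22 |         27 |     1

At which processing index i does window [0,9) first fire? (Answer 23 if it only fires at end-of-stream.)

5

i=0 t=0 v=5: → [0,9); WM=−∞
i=1 t=1 v=6: → [0,9); WM=1
i=2 t=4 v=8: → [0,9); WM=1
i=3 t=6 v=5: → [0,9); WM=6
i=4 t=11 v=9: → [8,17); WM=6
i=5 t=12 v=3: → [8,17); WM=12; [0,9) fires=4
i=6 t=14 v=5: → [8,17); WM=12
i=7 t=8 v=1: DROP (t<12-0); WM=14
i=8 t=12 v=4: DROP (t<14-0); WM=14
i=9 t=7 v=7: DROP (t<14-0); WM=14
i=10 t=16 v=3: → [16,25),[8,17); WM=14
i=11 t=18 v=9: → [16,25); WM=18; [8,17) fires=4
i=12 t=20 v=3: → [16,25); WM=18
i=13 t=18 v=9: → [16,25); WM=20
i=14 t=29 v=6: → [24,33); WM=20
i=15 t=24 v=7: → [24,33),[16,25); WM=29; [16,25) fires=5
i=16 t=23 v=4: DROP (t<29-0); WM=29
i=17 t=34 v=2: → [32,41); WM=34; [24,33) fires=2
i=18 t=15 v=3: DROP (t<34-0); WM=34
i=19 t=20 v=8: DROP (t<34-0); WM=34
i=20 t=31 v=9: DROP (t<34-0); WM=34
i=21 t=34 v=3: → [32,41); WM=34
i=22 t=27 v=1: DROP (t<34-0); WM=34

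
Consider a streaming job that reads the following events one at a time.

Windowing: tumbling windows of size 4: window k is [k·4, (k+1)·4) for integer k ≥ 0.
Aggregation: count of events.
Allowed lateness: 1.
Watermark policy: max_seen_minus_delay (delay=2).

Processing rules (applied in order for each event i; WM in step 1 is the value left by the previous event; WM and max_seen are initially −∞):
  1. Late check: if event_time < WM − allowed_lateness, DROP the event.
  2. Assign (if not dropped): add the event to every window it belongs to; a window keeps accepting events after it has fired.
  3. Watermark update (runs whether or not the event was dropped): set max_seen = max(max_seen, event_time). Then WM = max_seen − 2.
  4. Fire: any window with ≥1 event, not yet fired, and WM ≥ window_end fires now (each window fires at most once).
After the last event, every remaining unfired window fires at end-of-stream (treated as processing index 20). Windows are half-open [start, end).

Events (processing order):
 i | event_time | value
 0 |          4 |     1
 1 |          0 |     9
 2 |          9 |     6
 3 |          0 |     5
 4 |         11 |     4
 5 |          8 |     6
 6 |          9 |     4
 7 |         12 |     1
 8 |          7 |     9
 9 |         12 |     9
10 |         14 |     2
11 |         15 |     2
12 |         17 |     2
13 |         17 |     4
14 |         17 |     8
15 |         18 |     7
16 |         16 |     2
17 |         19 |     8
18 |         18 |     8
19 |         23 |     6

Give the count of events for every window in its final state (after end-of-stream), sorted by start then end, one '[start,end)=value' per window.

i=0 t=4 v=1: → [4,8); WM=2
i=1 t=0 v=9: DROP (t<2-1); WM=2
i=2 t=9 v=6: → [8,12); WM=7
i=3 t=0 v=5: DROP (t<7-1); WM=7
i=4 t=11 v=4: → [8,12); WM=9; [4,8) fires=1
i=5 t=8 v=6: → [8,12); WM=9
i=6 t=9 v=4: → [8,12); WM=9
i=7 t=12 v=1: → [12,16); WM=10
i=8 t=7 v=9: DROP (t<10-1); WM=10
i=9 t=12 v=9: → [12,16); WM=10
i=10 t=14 v=2: → [12,16); WM=12; [8,12) fires=4
i=11 t=15 v=2: → [12,16); WM=13
i=12 t=17 v=2: → [16,20); WM=15
i=13 t=17 v=4: → [16,20); WM=15
i=14 t=17 v=8: → [16,20); WM=15
i=15 t=18 v=7: → [16,20); WM=16; [12,16) fires=4
i=16 t=16 v=2: → [16,20); WM=16
i=17 t=19 v=8: → [16,20); WM=17
i=18 t=18 v=8: → [16,20); WM=17
i=19 t=23 v=6: → [20,24); WM=21; [16,20) fires=7

[4,8)=1 [8,12)=4 [12,16)=4 [16,20)=7 [20,24)=1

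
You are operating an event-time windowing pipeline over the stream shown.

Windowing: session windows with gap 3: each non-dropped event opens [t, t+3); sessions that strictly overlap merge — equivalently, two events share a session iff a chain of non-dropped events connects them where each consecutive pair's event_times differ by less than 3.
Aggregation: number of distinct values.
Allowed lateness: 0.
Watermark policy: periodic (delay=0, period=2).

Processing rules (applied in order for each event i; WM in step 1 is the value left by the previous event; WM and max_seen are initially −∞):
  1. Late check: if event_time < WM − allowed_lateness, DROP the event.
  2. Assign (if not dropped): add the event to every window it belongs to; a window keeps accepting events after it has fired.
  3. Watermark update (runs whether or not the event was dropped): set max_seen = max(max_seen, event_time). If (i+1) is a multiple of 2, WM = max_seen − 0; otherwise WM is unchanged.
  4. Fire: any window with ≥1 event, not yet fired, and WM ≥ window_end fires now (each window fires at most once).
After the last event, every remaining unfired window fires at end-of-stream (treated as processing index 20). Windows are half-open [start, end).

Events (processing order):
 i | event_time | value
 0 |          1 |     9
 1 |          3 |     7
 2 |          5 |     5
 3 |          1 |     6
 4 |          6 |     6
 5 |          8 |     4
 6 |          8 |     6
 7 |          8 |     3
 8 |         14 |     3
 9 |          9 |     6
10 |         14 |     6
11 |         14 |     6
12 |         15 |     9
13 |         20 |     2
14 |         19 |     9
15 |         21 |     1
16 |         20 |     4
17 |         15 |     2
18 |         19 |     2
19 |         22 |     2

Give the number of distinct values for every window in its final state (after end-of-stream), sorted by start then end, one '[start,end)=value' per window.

i=0 t=1 v=9: → [1,4); WM=−∞
i=1 t=3 v=7: → [1,6); WM=3
i=2 t=5 v=5: → [1,8); WM=3
i=3 t=1 v=6: DROP (t<3-0); WM=5
i=4 t=6 v=6: → [1,9); WM=5
i=5 t=8 v=4: → [1,11); WM=8
i=6 t=8 v=6: → [1,11); WM=8
i=7 t=8 v=3: → [1,11); WM=8
i=8 t=14 v=3: → [14,17); WM=8
i=9 t=9 v=6: → [1,12); WM=14
i=10 t=14 v=6: → [14,17); WM=14
i=11 t=14 v=6: → [14,17); WM=14
i=12 t=15 v=9: → [14,18); WM=14
i=13 t=20 v=2: → [20,23); WM=20
i=14 t=19 v=9: DROP (t<20-0); WM=20
i=15 t=21 v=1: → [20,24); WM=21
i=16 t=20 v=4: DROP (t<21-0); WM=21
i=17 t=15 v=2: DROP (t<21-0); WM=21
i=18 t=19 v=2: DROP (t<21-0); WM=21
i=19 t=22 v=2: → [20,25); WM=22

[1,12)=6 [14,18)=3 [20,25)=2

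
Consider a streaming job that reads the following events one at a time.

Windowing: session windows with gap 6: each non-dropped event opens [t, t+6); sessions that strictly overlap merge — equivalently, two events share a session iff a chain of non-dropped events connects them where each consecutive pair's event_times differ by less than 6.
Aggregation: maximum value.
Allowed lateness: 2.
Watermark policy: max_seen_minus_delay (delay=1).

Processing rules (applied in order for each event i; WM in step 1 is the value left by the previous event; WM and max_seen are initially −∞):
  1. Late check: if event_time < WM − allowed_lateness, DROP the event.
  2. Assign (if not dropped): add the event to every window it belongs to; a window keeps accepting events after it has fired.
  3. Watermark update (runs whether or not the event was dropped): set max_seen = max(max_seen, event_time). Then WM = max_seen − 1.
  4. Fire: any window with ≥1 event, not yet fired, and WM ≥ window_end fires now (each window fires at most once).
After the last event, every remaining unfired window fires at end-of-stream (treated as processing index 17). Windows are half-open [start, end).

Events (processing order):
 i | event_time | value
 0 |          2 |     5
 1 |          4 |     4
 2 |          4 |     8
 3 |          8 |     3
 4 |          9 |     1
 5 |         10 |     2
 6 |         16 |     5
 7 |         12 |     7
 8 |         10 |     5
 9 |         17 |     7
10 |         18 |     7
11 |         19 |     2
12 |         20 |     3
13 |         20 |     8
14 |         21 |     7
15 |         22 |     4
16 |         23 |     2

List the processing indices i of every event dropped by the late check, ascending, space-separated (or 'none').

7 8

i=0 t=2 v=5: → [2,8); WM=1
i=1 t=4 v=4: → [2,10); WM=3
i=2 t=4 v=8: → [2,10); WM=3
i=3 t=8 v=3: → [2,14); WM=7
i=4 t=9 v=1: → [2,15); WM=8
i=5 t=10 v=2: → [2,16); WM=9
i=6 t=16 v=5: → [16,22); WM=15
i=7 t=12 v=7: DROP (t<15-2); WM=15
i=8 t=10 v=5: DROP (t<15-2); WM=15
i=9 t=17 v=7: → [16,23); WM=16
i=10 t=18 v=7: → [16,24); WM=17
i=11 t=19 v=2: → [16,25); WM=18
i=12 t=20 v=3: → [16,26); WM=19
i=13 t=20 v=8: → [16,26); WM=19
i=14 t=21 v=7: → [16,27); WM=20
i=15 t=22 v=4: → [16,28); WM=21
i=16 t=23 v=2: → [16,29); WM=22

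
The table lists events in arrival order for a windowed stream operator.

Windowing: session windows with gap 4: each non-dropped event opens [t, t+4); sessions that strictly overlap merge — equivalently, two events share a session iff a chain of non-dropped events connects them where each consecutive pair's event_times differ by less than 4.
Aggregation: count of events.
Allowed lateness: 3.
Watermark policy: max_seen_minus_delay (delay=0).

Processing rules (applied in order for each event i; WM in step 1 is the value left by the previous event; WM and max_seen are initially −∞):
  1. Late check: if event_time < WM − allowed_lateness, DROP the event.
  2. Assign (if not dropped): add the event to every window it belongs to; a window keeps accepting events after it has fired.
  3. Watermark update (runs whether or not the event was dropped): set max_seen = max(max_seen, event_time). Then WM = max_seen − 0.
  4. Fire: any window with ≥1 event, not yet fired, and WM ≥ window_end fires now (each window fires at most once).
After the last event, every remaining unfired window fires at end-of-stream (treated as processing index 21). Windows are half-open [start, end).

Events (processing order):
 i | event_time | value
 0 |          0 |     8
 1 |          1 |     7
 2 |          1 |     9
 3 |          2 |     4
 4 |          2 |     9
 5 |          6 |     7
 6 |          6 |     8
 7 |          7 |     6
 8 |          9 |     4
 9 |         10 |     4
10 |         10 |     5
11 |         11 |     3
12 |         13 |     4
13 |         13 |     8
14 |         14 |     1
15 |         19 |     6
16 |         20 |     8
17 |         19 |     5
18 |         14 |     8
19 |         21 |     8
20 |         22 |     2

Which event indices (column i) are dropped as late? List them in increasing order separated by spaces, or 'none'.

i=0 t=0 v=8: → [0,4); WM=0
i=1 t=1 v=7: → [0,5); WM=1
i=2 t=1 v=9: → [0,5); WM=1
i=3 t=2 v=4: → [0,6); WM=2
i=4 t=2 v=9: → [0,6); WM=2
i=5 t=6 v=7: → [6,10); WM=6
i=6 t=6 v=8: → [6,10); WM=6
i=7 t=7 v=6: → [6,11); WM=7
i=8 t=9 v=4: → [6,13); WM=9
i=9 t=10 v=4: → [6,14); WM=10
i=10 t=10 v=5: → [6,14); WM=10
i=11 t=11 v=3: → [6,15); WM=11
i=12 t=13 v=4: → [6,17); WM=13
i=13 t=13 v=8: → [6,17); WM=13
i=14 t=14 v=1: → [6,18); WM=14
i=15 t=19 v=6: → [19,23); WM=19
i=16 t=20 v=8: → [19,24); WM=20
i=17 t=19 v=5: → [19,24); WM=20
i=18 t=14 v=8: DROP (t<20-3); WM=20
i=19 t=21 v=8: → [19,25); WM=21
i=20 t=22 v=2: → [19,26); WM=22

18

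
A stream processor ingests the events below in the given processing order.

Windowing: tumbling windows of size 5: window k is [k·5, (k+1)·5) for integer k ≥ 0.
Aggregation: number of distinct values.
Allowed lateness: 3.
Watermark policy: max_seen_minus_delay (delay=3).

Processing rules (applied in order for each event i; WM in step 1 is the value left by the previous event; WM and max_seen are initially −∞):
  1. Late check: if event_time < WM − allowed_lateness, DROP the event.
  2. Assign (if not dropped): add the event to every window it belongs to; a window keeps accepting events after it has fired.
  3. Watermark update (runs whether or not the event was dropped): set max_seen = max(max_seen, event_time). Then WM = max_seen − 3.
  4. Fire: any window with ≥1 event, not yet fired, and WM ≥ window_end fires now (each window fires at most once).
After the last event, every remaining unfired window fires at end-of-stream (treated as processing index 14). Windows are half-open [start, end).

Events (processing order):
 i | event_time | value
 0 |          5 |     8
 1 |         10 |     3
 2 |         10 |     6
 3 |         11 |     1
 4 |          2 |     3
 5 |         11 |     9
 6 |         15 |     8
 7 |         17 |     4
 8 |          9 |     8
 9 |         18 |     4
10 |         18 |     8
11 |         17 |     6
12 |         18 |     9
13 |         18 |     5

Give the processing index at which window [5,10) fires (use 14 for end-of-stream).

i=0 t=5 v=8: → [5,10); WM=2
i=1 t=10 v=3: → [10,15); WM=7
i=2 t=10 v=6: → [10,15); WM=7
i=3 t=11 v=1: → [10,15); WM=8
i=4 t=2 v=3: DROP (t<8-3); WM=8
i=5 t=11 v=9: → [10,15); WM=8
i=6 t=15 v=8: → [15,20); WM=12; [5,10) fires=1
i=7 t=17 v=4: → [15,20); WM=14
i=8 t=9 v=8: DROP (t<14-3); WM=14
i=9 t=18 v=4: → [15,20); WM=15; [10,15) fires=4
i=10 t=18 v=8: → [15,20); WM=15
i=11 t=17 v=6: → [15,20); WM=15
i=12 t=18 v=9: → [15,20); WM=15
i=13 t=18 v=5: → [15,20); WM=15

6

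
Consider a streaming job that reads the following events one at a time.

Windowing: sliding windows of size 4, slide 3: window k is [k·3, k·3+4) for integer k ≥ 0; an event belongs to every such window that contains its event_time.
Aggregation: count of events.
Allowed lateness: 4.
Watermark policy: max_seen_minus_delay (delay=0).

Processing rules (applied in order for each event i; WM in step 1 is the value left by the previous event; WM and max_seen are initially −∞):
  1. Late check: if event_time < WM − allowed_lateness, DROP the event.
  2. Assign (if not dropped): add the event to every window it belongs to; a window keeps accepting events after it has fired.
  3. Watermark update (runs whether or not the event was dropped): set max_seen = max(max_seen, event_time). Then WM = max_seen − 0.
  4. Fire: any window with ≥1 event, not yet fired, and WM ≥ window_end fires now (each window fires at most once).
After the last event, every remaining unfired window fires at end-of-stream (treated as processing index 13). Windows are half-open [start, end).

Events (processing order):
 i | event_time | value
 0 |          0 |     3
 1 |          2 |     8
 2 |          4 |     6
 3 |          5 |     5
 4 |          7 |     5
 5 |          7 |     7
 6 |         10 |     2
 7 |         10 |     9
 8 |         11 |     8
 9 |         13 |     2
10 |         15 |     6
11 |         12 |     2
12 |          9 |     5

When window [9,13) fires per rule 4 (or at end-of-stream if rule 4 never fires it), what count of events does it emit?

3

i=0 t=0 v=3: → [0,4); WM=0
i=1 t=2 v=8: → [0,4); WM=2
i=2 t=4 v=6: → [3,7); WM=4; [0,4) fires=2
i=3 t=5 v=5: → [3,7); WM=5
i=4 t=7 v=5: → [6,10); WM=7; [3,7) fires=2
i=5 t=7 v=7: → [6,10); WM=7
i=6 t=10 v=2: → [9,13); WM=10; [6,10) fires=2
i=7 t=10 v=9: → [9,13); WM=10
i=8 t=11 v=8: → [9,13); WM=11
i=9 t=13 v=2: → [12,16); WM=13; [9,13) fires=3
i=10 t=15 v=6: → [15,19),[12,16); WM=15
i=11 t=12 v=2: → [12,16),[9,13); WM=15
i=12 t=9 v=5: DROP (t<15-4); WM=15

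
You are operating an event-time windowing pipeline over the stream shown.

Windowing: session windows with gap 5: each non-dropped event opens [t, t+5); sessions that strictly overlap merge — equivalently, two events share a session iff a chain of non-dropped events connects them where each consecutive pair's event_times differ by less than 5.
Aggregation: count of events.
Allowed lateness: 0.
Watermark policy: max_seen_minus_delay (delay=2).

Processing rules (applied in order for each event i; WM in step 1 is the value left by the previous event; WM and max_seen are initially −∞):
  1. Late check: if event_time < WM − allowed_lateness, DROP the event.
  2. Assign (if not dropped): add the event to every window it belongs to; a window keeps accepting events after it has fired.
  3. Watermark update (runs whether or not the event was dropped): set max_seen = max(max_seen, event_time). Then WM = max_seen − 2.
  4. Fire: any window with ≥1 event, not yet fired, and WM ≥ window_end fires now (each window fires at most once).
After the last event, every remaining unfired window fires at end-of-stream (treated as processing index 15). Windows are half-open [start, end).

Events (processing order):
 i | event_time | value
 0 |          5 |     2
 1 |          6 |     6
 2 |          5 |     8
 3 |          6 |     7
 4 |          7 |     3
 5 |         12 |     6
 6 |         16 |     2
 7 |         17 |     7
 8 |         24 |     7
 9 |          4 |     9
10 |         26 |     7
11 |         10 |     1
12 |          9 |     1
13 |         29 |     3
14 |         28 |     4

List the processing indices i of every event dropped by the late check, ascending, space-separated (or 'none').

9 11 12

i=0 t=5 v=2: → [5,10); WM=3
i=1 t=6 v=6: → [5,11); WM=4
i=2 t=5 v=8: → [5,11); WM=4
i=3 t=6 v=7: → [5,11); WM=4
i=4 t=7 v=3: → [5,12); WM=5
i=5 t=12 v=6: → [12,17); WM=10
i=6 t=16 v=2: → [12,21); WM=14
i=7 t=17 v=7: → [12,22); WM=15
i=8 t=24 v=7: → [24,29); WM=22
i=9 t=4 v=9: DROP (t<22-0); WM=22
i=10 t=26 v=7: → [24,31); WM=24
i=11 t=10 v=1: DROP (t<24-0); WM=24
i=12 t=9 v=1: DROP (t<24-0); WM=24
i=13 t=29 v=3: → [24,34); WM=27
i=14 t=28 v=4: → [24,34); WM=27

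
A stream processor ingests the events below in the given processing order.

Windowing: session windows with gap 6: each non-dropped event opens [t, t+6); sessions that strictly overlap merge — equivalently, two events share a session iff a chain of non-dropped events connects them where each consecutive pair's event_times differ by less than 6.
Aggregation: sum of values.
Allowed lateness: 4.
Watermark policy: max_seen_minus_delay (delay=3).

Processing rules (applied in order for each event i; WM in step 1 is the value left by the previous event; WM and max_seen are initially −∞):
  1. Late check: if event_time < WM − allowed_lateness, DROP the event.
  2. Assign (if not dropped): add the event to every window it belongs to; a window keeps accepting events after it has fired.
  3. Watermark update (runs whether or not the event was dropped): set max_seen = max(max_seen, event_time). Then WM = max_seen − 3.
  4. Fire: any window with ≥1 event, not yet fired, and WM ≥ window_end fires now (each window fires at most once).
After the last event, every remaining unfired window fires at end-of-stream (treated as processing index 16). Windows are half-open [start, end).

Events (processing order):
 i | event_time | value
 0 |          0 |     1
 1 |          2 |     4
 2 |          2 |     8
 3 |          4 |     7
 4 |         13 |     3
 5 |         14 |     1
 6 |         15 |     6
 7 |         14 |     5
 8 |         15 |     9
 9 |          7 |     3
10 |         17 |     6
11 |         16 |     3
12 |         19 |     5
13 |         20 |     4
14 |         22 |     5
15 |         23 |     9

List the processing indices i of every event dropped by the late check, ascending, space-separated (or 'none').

i=0 t=0 v=1: → [0,6); WM=-3
i=1 t=2 v=4: → [0,8); WM=-1
i=2 t=2 v=8: → [0,8); WM=-1
i=3 t=4 v=7: → [0,10); WM=1
i=4 t=13 v=3: → [13,19); WM=10
i=5 t=14 v=1: → [13,20); WM=11
i=6 t=15 v=6: → [13,21); WM=12
i=7 t=14 v=5: → [13,21); WM=12
i=8 t=15 v=9: → [13,21); WM=12
i=9 t=7 v=3: DROP (t<12-4); WM=12
i=10 t=17 v=6: → [13,23); WM=14
i=11 t=16 v=3: → [13,23); WM=14
i=12 t=19 v=5: → [13,25); WM=16
i=13 t=20 v=4: → [13,26); WM=17
i=14 t=22 v=5: → [13,28); WM=19
i=15 t=23 v=9: → [13,29); WM=20

9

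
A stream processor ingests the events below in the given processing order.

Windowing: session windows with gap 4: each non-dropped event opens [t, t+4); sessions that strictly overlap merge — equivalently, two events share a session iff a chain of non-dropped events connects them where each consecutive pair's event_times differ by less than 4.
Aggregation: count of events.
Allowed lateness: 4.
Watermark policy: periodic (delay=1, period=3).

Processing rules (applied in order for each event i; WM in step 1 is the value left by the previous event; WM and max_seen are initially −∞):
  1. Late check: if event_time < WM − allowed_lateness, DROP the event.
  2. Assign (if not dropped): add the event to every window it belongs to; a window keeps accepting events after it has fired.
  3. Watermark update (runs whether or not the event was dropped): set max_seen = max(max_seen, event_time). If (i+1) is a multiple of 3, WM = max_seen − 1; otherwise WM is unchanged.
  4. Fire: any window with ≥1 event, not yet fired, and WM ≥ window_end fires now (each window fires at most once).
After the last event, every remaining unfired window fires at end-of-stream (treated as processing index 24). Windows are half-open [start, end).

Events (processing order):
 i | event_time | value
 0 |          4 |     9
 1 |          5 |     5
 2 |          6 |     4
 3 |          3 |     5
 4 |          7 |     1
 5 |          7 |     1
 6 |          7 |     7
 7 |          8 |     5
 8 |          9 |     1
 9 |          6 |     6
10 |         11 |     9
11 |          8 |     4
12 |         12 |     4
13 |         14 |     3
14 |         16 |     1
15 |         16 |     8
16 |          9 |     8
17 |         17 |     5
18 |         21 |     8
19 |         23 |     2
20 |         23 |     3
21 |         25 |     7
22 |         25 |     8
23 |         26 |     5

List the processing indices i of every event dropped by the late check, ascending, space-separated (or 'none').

i=0 t=4 v=9: → [4,8); WM=−∞
i=1 t=5 v=5: → [4,9); WM=−∞
i=2 t=6 v=4: → [4,10); WM=5
i=3 t=3 v=5: → [3,10); WM=5
i=4 t=7 v=1: → [3,11); WM=5
i=5 t=7 v=1: → [3,11); WM=6
i=6 t=7 v=7: → [3,11); WM=6
i=7 t=8 v=5: → [3,12); WM=6
i=8 t=9 v=1: → [3,13); WM=8
i=9 t=6 v=6: → [3,13); WM=8
i=10 t=11 v=9: → [3,15); WM=8
i=11 t=8 v=4: → [3,15); WM=10
i=12 t=12 v=4: → [3,16); WM=10
i=13 t=14 v=3: → [3,18); WM=10
i=14 t=16 v=1: → [3,20); WM=15
i=15 t=16 v=8: → [3,20); WM=15
i=16 t=9 v=8: DROP (t<15-4); WM=15
i=17 t=17 v=5: → [3,21); WM=16
i=18 t=21 v=8: → [21,25); WM=16
i=19 t=23 v=2: → [21,27); WM=16
i=20 t=23 v=3: → [21,27); WM=22
i=21 t=25 v=7: → [21,29); WM=22
i=22 t=25 v=8: → [21,29); WM=22
i=23 t=26 v=5: → [21,30); WM=25

16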